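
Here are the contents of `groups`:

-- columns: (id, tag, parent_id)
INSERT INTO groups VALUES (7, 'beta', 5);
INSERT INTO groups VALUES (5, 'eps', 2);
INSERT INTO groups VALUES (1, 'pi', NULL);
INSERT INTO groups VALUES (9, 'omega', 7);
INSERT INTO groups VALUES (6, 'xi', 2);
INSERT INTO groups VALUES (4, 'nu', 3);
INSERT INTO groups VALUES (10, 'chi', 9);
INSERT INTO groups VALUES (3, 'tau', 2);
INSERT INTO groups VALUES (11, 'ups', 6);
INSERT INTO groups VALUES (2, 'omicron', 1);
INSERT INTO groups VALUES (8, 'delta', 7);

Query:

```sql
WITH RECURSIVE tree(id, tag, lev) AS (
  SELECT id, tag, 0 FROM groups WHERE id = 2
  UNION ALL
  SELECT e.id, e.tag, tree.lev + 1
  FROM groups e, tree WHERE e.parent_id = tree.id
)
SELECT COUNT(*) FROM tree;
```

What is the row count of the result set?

Base: id=2 (omicron) at lev 0.
Iteration 1: rows with parent_id in {2} -> tau (id 3, lev 1), eps (id 5, lev 1), xi (id 6, lev 1).
Iteration 2: rows with parent_id in {3,5,6} -> nu (id 4, lev 2), beta (id 7, lev 2), ups (id 11, lev 2).
Iteration 3: rows with parent_id in {4,7,11} -> delta (id 8, lev 3), omega (id 9, lev 3).
Iteration 4: rows with parent_id in {8,9} -> chi (id 10, lev 4).
Iteration 5: no rows with parent_id in {10}; recursion stops.
Total rows emitted: 10.

10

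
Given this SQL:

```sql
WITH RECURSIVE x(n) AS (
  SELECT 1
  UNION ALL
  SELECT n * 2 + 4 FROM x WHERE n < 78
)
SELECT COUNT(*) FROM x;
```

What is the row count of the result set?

6

Base: n=1.
Iteration 1: 1 < 78 holds -> n = 1 * 2 + 4 = 6.
Iteration 2: 6 < 78 holds -> n = 6 * 2 + 4 = 16.
Iteration 3: 16 < 78 holds -> n = 16 * 2 + 4 = 36.
Iteration 4: 36 < 78 holds -> n = 36 * 2 + 4 = 76.
Iteration 5: 76 < 78 holds -> n = 76 * 2 + 4 = 156.
Iteration 6: 156 < 78 fails; recursion stops.
Total rows emitted: 6.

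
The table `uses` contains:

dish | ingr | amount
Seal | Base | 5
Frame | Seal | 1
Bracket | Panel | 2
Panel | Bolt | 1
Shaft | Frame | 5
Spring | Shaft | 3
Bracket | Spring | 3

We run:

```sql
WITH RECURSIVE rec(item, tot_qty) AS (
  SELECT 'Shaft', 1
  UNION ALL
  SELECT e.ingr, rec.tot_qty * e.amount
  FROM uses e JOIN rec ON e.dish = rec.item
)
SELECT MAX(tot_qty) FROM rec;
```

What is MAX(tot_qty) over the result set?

25

Base: (Shaft, tot_qty=1).
Iteration 1: components of {Shaft} -> Frame = 1*5 = 5.
Iteration 2: components of {Frame} -> Seal = 5*1 = 5.
Iteration 3: components of {Seal} -> Base = 5*5 = 25.
Iteration 4: no further components; recursion stops.
tot_qty values: 1, 5, 5, 25; the maximum is 25.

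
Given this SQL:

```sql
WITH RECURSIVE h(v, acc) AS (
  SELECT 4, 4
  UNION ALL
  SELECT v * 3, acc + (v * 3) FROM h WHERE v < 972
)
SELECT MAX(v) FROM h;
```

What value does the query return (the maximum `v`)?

Base: v=4, acc=4.
Iteration 1: 4 < 972 holds -> v = 4 * 3 = 12, acc = 4 + 12 = 16.
Iteration 2: 12 < 972 holds -> v = 12 * 3 = 36, acc = 16 + 36 = 52.
Iteration 3: 36 < 972 holds -> v = 36 * 3 = 108, acc = 52 + 108 = 160.
Iteration 4: 108 < 972 holds -> v = 108 * 3 = 324, acc = 160 + 324 = 484.
Iteration 5: 324 < 972 holds -> v = 324 * 3 = 972, acc = 484 + 972 = 1456.
Iteration 6: 972 < 972 fails; recursion stops.
v values: 4, 12, 36, 108, 324, 972; the maximum is 972.

972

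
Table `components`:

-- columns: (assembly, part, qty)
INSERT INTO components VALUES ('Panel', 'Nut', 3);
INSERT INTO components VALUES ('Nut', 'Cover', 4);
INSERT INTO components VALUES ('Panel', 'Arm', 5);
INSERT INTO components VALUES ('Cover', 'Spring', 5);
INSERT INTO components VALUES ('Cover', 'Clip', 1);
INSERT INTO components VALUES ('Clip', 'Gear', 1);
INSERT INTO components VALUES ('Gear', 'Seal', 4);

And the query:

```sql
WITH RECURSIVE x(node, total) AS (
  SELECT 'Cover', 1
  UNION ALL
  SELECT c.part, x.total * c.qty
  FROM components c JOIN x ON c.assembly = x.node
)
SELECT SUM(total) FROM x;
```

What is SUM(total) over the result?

12

Base: (Cover, total=1).
Iteration 1: components of {Cover} -> Clip = 1*1 = 1, Spring = 1*5 = 5.
Iteration 2: components of {Clip,Spring} -> Gear = 1*1 = 1.
Iteration 3: components of {Gear} -> Seal = 1*4 = 4.
Iteration 4: no further components; recursion stops.
SUM(total) = 1 + 5 + 1 + 1 + 4 = 12.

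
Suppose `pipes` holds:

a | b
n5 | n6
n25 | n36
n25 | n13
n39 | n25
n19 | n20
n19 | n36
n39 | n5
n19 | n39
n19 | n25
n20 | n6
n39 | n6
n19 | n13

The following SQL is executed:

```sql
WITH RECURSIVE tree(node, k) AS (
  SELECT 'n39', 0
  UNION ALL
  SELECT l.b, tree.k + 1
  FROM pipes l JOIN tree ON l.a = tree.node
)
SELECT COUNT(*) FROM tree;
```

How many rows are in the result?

7

Base: (n39, k=0).
Iteration 1: edges from {n39} -> (n25, k=1), (n5, k=1), (n6, k=1).
Iteration 2: edges from {n25,n5,n6} -> (n13, k=2), (n36, k=2), (n6, k=2).
Iteration 3: no outgoing edges from {n13,n36,n6}; recursion stops.
Total rows emitted: 7.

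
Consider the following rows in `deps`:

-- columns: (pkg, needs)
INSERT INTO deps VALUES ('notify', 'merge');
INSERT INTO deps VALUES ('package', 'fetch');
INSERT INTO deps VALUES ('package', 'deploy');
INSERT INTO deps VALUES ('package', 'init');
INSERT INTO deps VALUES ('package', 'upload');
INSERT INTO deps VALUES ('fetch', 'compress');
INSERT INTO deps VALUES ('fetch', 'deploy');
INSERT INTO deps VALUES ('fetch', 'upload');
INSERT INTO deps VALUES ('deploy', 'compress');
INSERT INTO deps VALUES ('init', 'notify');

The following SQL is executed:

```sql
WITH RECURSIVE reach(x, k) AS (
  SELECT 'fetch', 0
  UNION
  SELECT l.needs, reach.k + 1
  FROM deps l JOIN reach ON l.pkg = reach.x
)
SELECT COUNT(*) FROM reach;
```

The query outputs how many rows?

Base: (fetch, k=0).
Iteration 1: edges from {fetch} -> (compress, k=1), (deploy, k=1), (upload, k=1).
Iteration 2: edges from {compress,deploy,upload} -> (compress, k=2).
Iteration 3: no outgoing edges from {compress}; recursion stops.
Total rows emitted: 5.

5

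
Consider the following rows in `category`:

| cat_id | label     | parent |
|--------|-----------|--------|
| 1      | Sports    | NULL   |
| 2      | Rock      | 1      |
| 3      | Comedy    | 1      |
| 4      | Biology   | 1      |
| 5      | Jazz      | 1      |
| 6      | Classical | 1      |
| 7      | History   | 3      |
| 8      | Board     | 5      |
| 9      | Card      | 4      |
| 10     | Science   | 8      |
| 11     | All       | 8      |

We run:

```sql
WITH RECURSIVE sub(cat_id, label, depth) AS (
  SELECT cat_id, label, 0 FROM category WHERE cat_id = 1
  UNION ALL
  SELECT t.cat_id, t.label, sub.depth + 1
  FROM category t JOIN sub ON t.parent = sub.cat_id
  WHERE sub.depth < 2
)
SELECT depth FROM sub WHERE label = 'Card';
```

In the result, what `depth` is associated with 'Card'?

Base: cat_id=1 (Sports) at depth 0.
Iteration 1: rows with parent in {1} -> Rock (id 2, depth 1), Comedy (id 3, depth 1), Biology (id 4, depth 1), Jazz (id 5, depth 1), Classical (id 6, depth 1).
Iteration 2: rows with parent in {2,3,4,5,6} -> History (id 7, depth 2), Board (id 8, depth 2), Card (id 9, depth 2).
Iteration 3: depth < 2 fails for all current rows; recursion stops.

2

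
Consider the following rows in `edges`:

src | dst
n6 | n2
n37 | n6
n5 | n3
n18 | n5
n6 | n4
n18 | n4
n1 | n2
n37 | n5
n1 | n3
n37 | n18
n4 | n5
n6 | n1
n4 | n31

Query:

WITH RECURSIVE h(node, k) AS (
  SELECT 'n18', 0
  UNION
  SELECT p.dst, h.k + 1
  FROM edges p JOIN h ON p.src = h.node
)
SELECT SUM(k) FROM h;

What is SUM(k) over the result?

11

Base: (n18, k=0).
Iteration 1: edges from {n18} -> (n4, k=1), (n5, k=1).
Iteration 2: edges from {n4,n5} -> (n3, k=2), (n31, k=2), (n5, k=2).
Iteration 3: edges from {n3,n31,n5} -> (n3, k=3).
Iteration 4: no outgoing edges from {n3}; recursion stops.
SUM(k) = 0 + 1 + 1 + 2 + 2 + 2 + 3 = 11.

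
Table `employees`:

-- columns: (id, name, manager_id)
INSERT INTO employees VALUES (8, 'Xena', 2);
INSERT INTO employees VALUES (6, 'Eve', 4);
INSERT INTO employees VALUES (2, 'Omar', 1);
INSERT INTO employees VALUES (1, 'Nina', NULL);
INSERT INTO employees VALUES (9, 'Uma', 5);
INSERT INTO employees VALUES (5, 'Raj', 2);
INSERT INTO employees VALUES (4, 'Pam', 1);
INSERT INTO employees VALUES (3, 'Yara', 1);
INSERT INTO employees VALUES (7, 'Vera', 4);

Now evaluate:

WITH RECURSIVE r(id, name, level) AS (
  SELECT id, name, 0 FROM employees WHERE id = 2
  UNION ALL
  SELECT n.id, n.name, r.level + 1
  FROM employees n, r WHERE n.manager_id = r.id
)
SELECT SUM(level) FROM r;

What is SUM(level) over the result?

4

Base: id=2 (Omar) at level 0.
Iteration 1: rows with manager_id in {2} -> Raj (id 5, level 1), Xena (id 8, level 1).
Iteration 2: rows with manager_id in {5,8} -> Uma (id 9, level 2).
Iteration 3: no rows with manager_id in {9}; recursion stops.
SUM(level) = 0 + 1 + 1 + 2 = 4.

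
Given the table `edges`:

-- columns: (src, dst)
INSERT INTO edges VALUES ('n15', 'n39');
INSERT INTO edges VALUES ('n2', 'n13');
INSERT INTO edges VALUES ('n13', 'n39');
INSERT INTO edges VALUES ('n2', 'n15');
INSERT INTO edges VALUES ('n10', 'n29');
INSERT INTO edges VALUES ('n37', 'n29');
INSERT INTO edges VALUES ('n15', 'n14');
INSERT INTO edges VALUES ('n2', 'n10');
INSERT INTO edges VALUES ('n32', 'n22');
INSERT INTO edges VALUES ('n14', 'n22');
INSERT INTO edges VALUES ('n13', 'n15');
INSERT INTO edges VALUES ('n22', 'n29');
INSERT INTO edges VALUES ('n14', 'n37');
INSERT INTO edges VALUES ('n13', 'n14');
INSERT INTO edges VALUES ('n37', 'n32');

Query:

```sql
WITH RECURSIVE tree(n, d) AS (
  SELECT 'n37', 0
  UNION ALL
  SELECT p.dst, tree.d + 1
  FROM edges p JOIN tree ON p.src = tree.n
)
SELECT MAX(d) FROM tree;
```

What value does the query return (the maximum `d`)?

3

Base: (n37, d=0).
Iteration 1: edges from {n37} -> (n29, d=1), (n32, d=1).
Iteration 2: edges from {n29,n32} -> (n22, d=2).
Iteration 3: edges from {n22} -> (n29, d=3).
Iteration 4: no outgoing edges from {n29}; recursion stops.
d values: 0, 1, 1, 2, 3; the maximum is 3.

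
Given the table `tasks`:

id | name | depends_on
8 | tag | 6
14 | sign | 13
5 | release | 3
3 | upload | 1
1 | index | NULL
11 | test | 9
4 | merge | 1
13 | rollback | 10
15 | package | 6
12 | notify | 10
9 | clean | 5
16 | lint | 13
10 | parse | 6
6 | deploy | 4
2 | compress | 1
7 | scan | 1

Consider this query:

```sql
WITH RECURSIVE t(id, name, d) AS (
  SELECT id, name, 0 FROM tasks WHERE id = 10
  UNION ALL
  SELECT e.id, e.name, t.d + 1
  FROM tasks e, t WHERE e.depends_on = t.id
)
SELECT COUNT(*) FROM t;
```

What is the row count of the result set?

5

Base: id=10 (parse) at d 0.
Iteration 1: rows with depends_on in {10} -> notify (id 12, d 1), rollback (id 13, d 1).
Iteration 2: rows with depends_on in {12,13} -> sign (id 14, d 2), lint (id 16, d 2).
Iteration 3: no rows with depends_on in {14,16}; recursion stops.
Total rows emitted: 5.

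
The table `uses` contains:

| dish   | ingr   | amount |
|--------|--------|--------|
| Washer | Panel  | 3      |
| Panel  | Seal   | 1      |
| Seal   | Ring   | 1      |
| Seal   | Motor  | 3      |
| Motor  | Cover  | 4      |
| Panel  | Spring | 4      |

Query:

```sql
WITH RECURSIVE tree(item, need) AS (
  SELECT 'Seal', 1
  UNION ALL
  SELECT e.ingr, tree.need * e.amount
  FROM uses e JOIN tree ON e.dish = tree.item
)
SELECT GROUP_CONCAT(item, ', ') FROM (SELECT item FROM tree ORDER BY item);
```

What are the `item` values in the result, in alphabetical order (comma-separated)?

Base: (Seal, need=1).
Iteration 1: components of {Seal} -> Motor = 1*3 = 3, Ring = 1*1 = 1.
Iteration 2: components of {Motor,Ring} -> Cover = 3*4 = 12.
Iteration 3: no further components; recursion stops.

Cover, Motor, Ring, Seal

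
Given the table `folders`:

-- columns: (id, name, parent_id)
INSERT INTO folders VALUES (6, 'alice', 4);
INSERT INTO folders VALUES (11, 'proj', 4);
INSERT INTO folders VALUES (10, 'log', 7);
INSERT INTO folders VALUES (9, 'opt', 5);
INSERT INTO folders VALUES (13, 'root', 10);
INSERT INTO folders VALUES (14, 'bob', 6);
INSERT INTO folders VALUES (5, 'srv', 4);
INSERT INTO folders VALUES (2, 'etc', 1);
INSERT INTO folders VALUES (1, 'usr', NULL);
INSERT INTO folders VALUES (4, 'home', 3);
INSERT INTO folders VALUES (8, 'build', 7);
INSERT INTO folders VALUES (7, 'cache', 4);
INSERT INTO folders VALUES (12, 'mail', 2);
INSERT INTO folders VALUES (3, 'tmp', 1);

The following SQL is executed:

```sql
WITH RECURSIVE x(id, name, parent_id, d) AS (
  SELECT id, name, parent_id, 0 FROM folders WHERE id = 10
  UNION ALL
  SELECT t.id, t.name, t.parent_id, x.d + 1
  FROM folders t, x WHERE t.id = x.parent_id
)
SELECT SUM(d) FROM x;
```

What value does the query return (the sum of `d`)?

Base: id=10 (log), parent_id=7, d 0.
Iteration 1: join on id=7 -> cache (id 7, parent_id=4, d 1).
Iteration 2: join on id=4 -> home (id 4, parent_id=3, d 2).
Iteration 3: join on id=3 -> tmp (id 3, parent_id=1, d 3).
Iteration 4: join on id=1 -> usr (id 1, parent_id=NULL, d 4).
Iteration 5: parent_id is NULL; no match; recursion stops.
SUM(d) = 0 + 1 + 2 + 3 + 4 = 10.

10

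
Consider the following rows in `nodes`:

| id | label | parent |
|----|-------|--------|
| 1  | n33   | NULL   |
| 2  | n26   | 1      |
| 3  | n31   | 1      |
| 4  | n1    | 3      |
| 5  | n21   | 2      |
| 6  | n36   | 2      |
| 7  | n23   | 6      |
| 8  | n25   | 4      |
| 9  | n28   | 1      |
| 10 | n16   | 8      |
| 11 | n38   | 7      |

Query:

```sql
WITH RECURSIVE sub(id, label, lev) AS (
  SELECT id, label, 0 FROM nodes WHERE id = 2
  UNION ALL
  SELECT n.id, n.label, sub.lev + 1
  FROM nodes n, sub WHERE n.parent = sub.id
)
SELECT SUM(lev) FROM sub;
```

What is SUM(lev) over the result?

7

Base: id=2 (n26) at lev 0.
Iteration 1: rows with parent in {2} -> n21 (id 5, lev 1), n36 (id 6, lev 1).
Iteration 2: rows with parent in {5,6} -> n23 (id 7, lev 2).
Iteration 3: rows with parent in {7} -> n38 (id 11, lev 3).
Iteration 4: no rows with parent in {11}; recursion stops.
SUM(lev) = 0 + 1 + 1 + 2 + 3 = 7.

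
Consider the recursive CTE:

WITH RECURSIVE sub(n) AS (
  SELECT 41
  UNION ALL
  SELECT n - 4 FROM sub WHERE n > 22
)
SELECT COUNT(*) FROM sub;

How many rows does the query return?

Base: n=41.
Iteration 1: 41 > 22 holds -> n = 41 - 4 = 37.
Iteration 2: 37 > 22 holds -> n = 37 - 4 = 33.
Iteration 3: 33 > 22 holds -> n = 33 - 4 = 29.
Iteration 4: 29 > 22 holds -> n = 29 - 4 = 25.
Iteration 5: 25 > 22 holds -> n = 25 - 4 = 21.
Iteration 6: 21 > 22 fails; recursion stops.
Total rows emitted: 6.

6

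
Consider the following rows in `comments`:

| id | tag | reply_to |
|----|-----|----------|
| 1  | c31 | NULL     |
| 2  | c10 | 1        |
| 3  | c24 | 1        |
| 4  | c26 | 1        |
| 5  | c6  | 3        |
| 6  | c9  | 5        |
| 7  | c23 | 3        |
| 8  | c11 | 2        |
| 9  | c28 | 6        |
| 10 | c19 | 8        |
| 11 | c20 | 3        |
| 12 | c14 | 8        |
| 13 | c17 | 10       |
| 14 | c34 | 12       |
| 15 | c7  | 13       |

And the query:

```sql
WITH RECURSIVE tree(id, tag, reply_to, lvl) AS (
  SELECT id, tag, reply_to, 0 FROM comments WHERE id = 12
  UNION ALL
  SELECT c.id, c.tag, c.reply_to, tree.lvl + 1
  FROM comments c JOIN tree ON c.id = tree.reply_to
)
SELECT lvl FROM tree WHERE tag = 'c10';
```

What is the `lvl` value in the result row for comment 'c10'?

Base: id=12 (c14), reply_to=8, lvl 0.
Iteration 1: join on id=8 -> c11 (id 8, reply_to=2, lvl 1).
Iteration 2: join on id=2 -> c10 (id 2, reply_to=1, lvl 2).
Iteration 3: join on id=1 -> c31 (id 1, reply_to=NULL, lvl 3).
Iteration 4: reply_to is NULL; no match; recursion stops.

2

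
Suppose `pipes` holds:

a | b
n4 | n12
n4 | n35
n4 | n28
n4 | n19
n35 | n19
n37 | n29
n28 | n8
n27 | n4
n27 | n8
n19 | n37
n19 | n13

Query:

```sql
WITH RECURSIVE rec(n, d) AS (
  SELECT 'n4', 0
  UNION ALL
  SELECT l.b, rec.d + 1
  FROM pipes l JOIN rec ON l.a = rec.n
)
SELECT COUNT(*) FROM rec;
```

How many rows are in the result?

Base: (n4, d=0).
Iteration 1: edges from {n4} -> (n12, d=1), (n19, d=1), (n28, d=1), (n35, d=1).
Iteration 2: edges from {n12,n19,n28,n35} -> (n13, d=2), (n19, d=2), (n37, d=2), (n8, d=2).
Iteration 3: edges from {n13,n19,n37,n8} -> (n13, d=3), (n29, d=3), (n37, d=3).
Iteration 4: edges from {n13,n29,n37} -> (n29, d=4).
Iteration 5: no outgoing edges from {n29}; recursion stops.
Total rows emitted: 13.

13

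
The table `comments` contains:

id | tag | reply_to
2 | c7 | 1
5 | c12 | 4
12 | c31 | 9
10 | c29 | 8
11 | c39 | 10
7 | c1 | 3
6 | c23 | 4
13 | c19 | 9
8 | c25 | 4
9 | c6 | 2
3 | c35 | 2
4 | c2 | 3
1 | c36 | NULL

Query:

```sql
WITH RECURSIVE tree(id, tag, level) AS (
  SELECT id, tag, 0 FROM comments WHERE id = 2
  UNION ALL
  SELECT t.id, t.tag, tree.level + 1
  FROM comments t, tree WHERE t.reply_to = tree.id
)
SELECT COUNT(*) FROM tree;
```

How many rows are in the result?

Base: id=2 (c7) at level 0.
Iteration 1: rows with reply_to in {2} -> c35 (id 3, level 1), c6 (id 9, level 1).
Iteration 2: rows with reply_to in {3,9} -> c2 (id 4, level 2), c1 (id 7, level 2), c31 (id 12, level 2), c19 (id 13, level 2).
Iteration 3: rows with reply_to in {4,7,12,13} -> c12 (id 5, level 3), c23 (id 6, level 3), c25 (id 8, level 3).
Iteration 4: rows with reply_to in {5,6,8} -> c29 (id 10, level 4).
Iteration 5: rows with reply_to in {10} -> c39 (id 11, level 5).
Iteration 6: no rows with reply_to in {11}; recursion stops.
Total rows emitted: 12.

12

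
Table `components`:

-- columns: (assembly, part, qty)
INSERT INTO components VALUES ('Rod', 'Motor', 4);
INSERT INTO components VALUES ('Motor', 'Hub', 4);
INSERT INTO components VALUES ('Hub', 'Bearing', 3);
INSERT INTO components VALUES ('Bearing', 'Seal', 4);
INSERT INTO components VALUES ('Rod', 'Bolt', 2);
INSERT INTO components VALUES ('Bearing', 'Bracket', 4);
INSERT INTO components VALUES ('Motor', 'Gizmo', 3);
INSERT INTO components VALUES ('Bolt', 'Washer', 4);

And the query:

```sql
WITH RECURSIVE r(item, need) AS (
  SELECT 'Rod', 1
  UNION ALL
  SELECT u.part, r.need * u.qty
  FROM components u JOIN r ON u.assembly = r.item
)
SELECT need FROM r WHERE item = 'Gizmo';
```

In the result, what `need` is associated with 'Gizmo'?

Base: (Rod, need=1).
Iteration 1: components of {Rod} -> Bolt = 1*2 = 2, Motor = 1*4 = 4.
Iteration 2: components of {Bolt,Motor} -> Gizmo = 4*3 = 12, Hub = 4*4 = 16, Washer = 2*4 = 8.
Iteration 3: components of {Gizmo,Hub,Washer} -> Bearing = 16*3 = 48.
Iteration 4: components of {Bearing} -> Bracket = 48*4 = 192, Seal = 48*4 = 192.
Iteration 5: no further components; recursion stops.

12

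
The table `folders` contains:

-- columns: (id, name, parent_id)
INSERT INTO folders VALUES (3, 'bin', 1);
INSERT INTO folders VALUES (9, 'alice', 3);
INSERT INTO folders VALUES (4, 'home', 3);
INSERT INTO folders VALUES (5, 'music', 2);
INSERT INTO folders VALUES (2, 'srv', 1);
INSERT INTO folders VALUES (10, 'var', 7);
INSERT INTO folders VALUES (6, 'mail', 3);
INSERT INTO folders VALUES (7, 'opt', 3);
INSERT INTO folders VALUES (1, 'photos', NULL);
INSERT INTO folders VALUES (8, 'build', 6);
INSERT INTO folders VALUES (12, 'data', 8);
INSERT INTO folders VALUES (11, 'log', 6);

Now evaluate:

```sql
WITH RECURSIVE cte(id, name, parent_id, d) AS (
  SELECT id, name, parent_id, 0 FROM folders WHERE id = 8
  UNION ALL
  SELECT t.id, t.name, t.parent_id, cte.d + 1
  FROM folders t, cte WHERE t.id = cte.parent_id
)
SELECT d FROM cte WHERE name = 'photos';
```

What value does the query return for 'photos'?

3

Base: id=8 (build), parent_id=6, d 0.
Iteration 1: join on id=6 -> mail (id 6, parent_id=3, d 1).
Iteration 2: join on id=3 -> bin (id 3, parent_id=1, d 2).
Iteration 3: join on id=1 -> photos (id 1, parent_id=NULL, d 3).
Iteration 4: parent_id is NULL; no match; recursion stops.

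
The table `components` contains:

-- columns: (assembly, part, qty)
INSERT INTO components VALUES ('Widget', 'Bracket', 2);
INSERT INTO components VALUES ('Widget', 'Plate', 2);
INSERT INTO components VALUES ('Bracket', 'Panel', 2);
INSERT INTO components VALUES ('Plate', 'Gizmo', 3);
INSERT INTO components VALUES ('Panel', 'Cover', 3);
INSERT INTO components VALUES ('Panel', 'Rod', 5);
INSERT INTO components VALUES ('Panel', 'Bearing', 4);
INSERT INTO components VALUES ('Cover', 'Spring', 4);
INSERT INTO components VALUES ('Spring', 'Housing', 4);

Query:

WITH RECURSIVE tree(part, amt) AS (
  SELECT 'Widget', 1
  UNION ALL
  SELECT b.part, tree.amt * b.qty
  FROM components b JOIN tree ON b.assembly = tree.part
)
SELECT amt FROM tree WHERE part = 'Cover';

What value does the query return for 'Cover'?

Base: (Widget, amt=1).
Iteration 1: components of {Widget} -> Bracket = 1*2 = 2, Plate = 1*2 = 2.
Iteration 2: components of {Bracket,Plate} -> Gizmo = 2*3 = 6, Panel = 2*2 = 4.
Iteration 3: components of {Gizmo,Panel} -> Bearing = 4*4 = 16, Cover = 4*3 = 12, Rod = 4*5 = 20.
Iteration 4: components of {Bearing,Cover,Rod} -> Spring = 12*4 = 48.
Iteration 5: components of {Spring} -> Housing = 48*4 = 192.
Iteration 6: no further components; recursion stops.

12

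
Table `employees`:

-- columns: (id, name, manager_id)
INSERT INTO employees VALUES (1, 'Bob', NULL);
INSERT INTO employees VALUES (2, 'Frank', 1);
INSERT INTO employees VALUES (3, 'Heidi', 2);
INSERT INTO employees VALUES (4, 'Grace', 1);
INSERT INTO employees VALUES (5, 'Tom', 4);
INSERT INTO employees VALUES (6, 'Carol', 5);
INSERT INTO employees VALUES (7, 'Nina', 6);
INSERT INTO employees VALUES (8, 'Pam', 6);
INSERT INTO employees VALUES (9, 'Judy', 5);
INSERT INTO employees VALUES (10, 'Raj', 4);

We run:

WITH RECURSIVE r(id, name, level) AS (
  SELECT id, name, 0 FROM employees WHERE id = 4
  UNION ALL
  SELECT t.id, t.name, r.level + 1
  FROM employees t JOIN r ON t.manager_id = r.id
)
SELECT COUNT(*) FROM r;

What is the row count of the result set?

Base: id=4 (Grace) at level 0.
Iteration 1: rows with manager_id in {4} -> Tom (id 5, level 1), Raj (id 10, level 1).
Iteration 2: rows with manager_id in {5,10} -> Carol (id 6, level 2), Judy (id 9, level 2).
Iteration 3: rows with manager_id in {6,9} -> Nina (id 7, level 3), Pam (id 8, level 3).
Iteration 4: no rows with manager_id in {7,8}; recursion stops.
Total rows emitted: 7.

7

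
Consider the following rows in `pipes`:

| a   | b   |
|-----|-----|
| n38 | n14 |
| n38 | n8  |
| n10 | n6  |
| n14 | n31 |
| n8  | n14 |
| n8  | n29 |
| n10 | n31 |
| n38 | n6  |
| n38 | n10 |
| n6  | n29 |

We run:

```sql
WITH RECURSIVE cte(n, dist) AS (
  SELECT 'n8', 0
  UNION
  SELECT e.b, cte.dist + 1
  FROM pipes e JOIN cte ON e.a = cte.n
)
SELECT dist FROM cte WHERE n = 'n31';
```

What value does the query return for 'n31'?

Base: (n8, dist=0).
Iteration 1: edges from {n8} -> (n14, dist=1), (n29, dist=1).
Iteration 2: edges from {n14,n29} -> (n31, dist=2).
Iteration 3: no outgoing edges from {n31}; recursion stops.

2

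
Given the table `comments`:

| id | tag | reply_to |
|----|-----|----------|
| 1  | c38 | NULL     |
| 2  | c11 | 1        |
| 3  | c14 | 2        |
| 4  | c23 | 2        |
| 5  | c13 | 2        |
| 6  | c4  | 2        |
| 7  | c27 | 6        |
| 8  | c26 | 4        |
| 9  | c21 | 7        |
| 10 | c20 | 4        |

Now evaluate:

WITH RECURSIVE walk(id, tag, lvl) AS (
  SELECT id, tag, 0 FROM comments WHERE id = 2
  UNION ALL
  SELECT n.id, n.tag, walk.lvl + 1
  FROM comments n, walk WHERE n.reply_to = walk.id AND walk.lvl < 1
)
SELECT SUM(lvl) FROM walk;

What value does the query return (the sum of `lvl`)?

4

Base: id=2 (c11) at lvl 0.
Iteration 1: rows with reply_to in {2} -> c14 (id 3, lvl 1), c23 (id 4, lvl 1), c13 (id 5, lvl 1), c4 (id 6, lvl 1).
Iteration 2: lvl < 1 fails for all current rows; recursion stops.
SUM(lvl) = 0 + 1 + 1 + 1 + 1 = 4.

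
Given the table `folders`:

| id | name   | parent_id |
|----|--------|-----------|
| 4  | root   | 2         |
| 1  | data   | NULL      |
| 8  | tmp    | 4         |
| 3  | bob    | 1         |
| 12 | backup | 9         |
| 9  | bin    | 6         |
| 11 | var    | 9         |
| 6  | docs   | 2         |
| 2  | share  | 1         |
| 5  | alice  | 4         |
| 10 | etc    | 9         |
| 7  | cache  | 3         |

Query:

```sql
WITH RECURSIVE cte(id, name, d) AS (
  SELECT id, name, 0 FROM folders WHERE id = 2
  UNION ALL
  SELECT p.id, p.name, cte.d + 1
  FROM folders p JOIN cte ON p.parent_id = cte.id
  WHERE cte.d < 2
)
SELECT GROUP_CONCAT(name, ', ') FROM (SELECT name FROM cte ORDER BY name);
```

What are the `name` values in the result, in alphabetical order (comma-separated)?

alice, bin, docs, root, share, tmp

Base: id=2 (share) at d 0.
Iteration 1: rows with parent_id in {2} -> root (id 4, d 1), docs (id 6, d 1).
Iteration 2: rows with parent_id in {4,6} -> alice (id 5, d 2), tmp (id 8, d 2), bin (id 9, d 2).
Iteration 3: d < 2 fails for all current rows; recursion stops.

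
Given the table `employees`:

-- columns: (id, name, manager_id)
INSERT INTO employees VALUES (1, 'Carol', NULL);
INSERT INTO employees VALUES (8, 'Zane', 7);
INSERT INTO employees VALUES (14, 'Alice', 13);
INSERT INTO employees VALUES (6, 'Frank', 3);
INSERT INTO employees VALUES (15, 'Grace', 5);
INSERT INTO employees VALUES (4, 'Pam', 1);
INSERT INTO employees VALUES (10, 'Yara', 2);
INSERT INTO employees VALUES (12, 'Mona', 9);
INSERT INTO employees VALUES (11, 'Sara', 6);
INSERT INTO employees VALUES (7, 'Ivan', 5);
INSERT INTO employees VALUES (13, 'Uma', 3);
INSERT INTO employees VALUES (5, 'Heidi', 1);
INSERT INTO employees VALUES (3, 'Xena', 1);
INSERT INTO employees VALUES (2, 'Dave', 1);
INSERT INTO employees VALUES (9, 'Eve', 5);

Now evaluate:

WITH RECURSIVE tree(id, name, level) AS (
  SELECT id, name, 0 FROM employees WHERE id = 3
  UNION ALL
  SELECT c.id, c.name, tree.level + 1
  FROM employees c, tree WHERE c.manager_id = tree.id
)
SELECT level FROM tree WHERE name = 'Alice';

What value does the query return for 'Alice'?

2

Base: id=3 (Xena) at level 0.
Iteration 1: rows with manager_id in {3} -> Frank (id 6, level 1), Uma (id 13, level 1).
Iteration 2: rows with manager_id in {6,13} -> Sara (id 11, level 2), Alice (id 14, level 2).
Iteration 3: no rows with manager_id in {11,14}; recursion stops.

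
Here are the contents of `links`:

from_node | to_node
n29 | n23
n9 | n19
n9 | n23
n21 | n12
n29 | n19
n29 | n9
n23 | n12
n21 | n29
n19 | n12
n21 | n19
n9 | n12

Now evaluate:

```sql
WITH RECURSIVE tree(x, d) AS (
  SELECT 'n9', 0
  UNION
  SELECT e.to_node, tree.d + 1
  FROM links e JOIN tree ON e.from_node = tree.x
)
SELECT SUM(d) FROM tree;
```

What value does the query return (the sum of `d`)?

Base: (n9, d=0).
Iteration 1: edges from {n9} -> (n12, d=1), (n19, d=1), (n23, d=1).
Iteration 2: edges from {n12,n19,n23} -> (n12, d=2). [UNION drops 1 duplicate row(s)]
Iteration 3: no outgoing edges from {n12}; recursion stops.
SUM(d) = 0 + 1 + 1 + 1 + 2 = 5.

5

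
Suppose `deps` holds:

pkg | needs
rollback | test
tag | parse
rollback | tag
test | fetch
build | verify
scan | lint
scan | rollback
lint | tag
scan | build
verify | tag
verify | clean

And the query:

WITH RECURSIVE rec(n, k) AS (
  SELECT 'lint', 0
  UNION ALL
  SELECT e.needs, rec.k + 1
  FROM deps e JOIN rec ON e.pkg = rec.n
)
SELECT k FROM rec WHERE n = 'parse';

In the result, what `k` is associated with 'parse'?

2

Base: (lint, k=0).
Iteration 1: edges from {lint} -> (tag, k=1).
Iteration 2: edges from {tag} -> (parse, k=2).
Iteration 3: no outgoing edges from {parse}; recursion stops.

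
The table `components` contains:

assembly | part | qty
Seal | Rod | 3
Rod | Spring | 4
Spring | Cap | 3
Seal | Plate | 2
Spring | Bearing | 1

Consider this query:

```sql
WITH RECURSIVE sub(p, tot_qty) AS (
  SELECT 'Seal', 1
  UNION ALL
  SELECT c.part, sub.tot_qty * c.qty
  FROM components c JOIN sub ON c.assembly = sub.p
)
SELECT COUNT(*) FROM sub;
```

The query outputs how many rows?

Base: (Seal, tot_qty=1).
Iteration 1: components of {Seal} -> Plate = 1*2 = 2, Rod = 1*3 = 3.
Iteration 2: components of {Plate,Rod} -> Spring = 3*4 = 12.
Iteration 3: components of {Spring} -> Bearing = 12*1 = 12, Cap = 12*3 = 36.
Iteration 4: no further components; recursion stops.
Total rows emitted: 6.

6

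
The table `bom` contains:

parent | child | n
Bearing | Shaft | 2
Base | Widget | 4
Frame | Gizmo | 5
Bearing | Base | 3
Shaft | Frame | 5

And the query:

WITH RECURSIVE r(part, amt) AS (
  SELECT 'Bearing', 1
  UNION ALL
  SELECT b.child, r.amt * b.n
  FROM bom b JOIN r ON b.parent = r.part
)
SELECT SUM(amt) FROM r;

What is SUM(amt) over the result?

78

Base: (Bearing, amt=1).
Iteration 1: components of {Bearing} -> Base = 1*3 = 3, Shaft = 1*2 = 2.
Iteration 2: components of {Base,Shaft} -> Frame = 2*5 = 10, Widget = 3*4 = 12.
Iteration 3: components of {Frame,Widget} -> Gizmo = 10*5 = 50.
Iteration 4: no further components; recursion stops.
SUM(amt) = 1 + 2 + 3 + 10 + 12 + 50 = 78.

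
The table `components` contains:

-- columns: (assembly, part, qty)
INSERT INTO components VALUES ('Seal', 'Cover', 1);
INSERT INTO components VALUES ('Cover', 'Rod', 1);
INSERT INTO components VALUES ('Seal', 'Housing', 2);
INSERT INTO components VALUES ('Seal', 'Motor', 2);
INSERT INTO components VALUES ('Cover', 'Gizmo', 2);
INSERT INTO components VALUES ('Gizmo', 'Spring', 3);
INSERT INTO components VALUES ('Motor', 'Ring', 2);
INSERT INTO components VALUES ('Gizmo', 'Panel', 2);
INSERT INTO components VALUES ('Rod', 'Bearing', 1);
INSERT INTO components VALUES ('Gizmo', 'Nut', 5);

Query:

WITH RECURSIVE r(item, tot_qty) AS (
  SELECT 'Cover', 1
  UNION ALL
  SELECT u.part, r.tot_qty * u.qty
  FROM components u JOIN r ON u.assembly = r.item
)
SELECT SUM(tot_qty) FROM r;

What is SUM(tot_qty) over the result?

Base: (Cover, tot_qty=1).
Iteration 1: components of {Cover} -> Gizmo = 1*2 = 2, Rod = 1*1 = 1.
Iteration 2: components of {Gizmo,Rod} -> Bearing = 1*1 = 1, Nut = 2*5 = 10, Panel = 2*2 = 4, Spring = 2*3 = 6.
Iteration 3: no further components; recursion stops.
SUM(tot_qty) = 1 + 1 + 2 + 1 + 6 + 4 + 10 = 25.

25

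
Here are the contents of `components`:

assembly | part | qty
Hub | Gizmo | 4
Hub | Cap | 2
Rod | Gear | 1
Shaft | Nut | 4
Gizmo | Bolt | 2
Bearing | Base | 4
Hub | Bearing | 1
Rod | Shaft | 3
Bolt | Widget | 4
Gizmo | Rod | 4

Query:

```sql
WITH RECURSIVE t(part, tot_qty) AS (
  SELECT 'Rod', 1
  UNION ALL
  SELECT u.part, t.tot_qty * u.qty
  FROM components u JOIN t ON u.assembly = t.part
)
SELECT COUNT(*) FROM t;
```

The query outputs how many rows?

4

Base: (Rod, tot_qty=1).
Iteration 1: components of {Rod} -> Gear = 1*1 = 1, Shaft = 1*3 = 3.
Iteration 2: components of {Gear,Shaft} -> Nut = 3*4 = 12.
Iteration 3: no further components; recursion stops.
Total rows emitted: 4.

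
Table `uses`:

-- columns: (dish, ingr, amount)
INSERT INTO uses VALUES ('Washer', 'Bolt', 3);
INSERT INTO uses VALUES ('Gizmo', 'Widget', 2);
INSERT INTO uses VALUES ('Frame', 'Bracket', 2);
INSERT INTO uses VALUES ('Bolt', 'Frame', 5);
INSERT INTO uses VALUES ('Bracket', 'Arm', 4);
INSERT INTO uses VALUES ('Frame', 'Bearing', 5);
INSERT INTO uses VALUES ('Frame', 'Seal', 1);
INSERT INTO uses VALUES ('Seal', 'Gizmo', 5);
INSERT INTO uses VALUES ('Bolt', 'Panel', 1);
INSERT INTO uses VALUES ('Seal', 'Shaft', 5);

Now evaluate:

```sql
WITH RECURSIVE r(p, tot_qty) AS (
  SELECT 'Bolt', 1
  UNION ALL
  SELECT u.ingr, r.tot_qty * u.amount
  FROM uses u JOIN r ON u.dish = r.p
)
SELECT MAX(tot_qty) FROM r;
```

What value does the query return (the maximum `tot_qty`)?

Base: (Bolt, tot_qty=1).
Iteration 1: components of {Bolt} -> Frame = 1*5 = 5, Panel = 1*1 = 1.
Iteration 2: components of {Frame,Panel} -> Bearing = 5*5 = 25, Bracket = 5*2 = 10, Seal = 5*1 = 5.
Iteration 3: components of {Bearing,Bracket,Seal} -> Arm = 10*4 = 40, Gizmo = 5*5 = 25, Shaft = 5*5 = 25.
Iteration 4: components of {Arm,Gizmo,Shaft} -> Widget = 25*2 = 50.
Iteration 5: no further components; recursion stops.
tot_qty values: 1, 5, 1, 25, 10, 5, 40, 25, 25, 50; the maximum is 50.

50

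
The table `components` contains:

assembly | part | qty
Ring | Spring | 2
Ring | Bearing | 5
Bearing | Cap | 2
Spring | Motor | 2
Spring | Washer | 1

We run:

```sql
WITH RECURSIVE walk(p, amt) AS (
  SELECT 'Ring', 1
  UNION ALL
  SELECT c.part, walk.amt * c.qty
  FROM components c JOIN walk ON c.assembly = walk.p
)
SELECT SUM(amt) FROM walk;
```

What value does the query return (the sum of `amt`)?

Base: (Ring, amt=1).
Iteration 1: components of {Ring} -> Bearing = 1*5 = 5, Spring = 1*2 = 2.
Iteration 2: components of {Bearing,Spring} -> Cap = 5*2 = 10, Motor = 2*2 = 4, Washer = 2*1 = 2.
Iteration 3: no further components; recursion stops.
SUM(amt) = 1 + 2 + 5 + 4 + 2 + 10 = 24.

24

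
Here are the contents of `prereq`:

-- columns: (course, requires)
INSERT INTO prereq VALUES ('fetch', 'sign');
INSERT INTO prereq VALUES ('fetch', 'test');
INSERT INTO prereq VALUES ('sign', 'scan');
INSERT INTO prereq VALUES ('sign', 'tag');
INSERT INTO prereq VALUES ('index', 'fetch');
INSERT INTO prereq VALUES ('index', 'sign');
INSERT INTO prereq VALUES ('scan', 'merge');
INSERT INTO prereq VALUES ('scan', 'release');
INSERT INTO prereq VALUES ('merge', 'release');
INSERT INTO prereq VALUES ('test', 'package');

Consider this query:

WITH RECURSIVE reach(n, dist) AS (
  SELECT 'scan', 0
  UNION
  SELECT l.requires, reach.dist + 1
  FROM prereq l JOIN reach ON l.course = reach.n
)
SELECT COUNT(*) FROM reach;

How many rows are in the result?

Base: (scan, dist=0).
Iteration 1: edges from {scan} -> (merge, dist=1), (release, dist=1).
Iteration 2: edges from {merge,release} -> (release, dist=2).
Iteration 3: no outgoing edges from {release}; recursion stops.
Total rows emitted: 4.

4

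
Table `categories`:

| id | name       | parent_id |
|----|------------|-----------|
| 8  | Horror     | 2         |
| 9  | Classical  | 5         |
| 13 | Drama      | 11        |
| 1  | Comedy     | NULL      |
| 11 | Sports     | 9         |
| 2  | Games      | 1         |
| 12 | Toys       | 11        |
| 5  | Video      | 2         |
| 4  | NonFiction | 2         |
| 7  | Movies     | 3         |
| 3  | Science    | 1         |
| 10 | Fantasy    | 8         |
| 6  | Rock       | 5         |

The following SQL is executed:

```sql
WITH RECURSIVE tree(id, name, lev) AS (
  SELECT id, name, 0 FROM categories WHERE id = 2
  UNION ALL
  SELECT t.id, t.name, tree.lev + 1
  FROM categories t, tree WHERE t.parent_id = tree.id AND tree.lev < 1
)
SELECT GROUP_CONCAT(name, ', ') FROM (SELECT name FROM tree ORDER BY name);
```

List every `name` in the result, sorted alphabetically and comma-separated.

Games, Horror, NonFiction, Video

Base: id=2 (Games) at lev 0.
Iteration 1: rows with parent_id in {2} -> NonFiction (id 4, lev 1), Video (id 5, lev 1), Horror (id 8, lev 1).
Iteration 2: lev < 1 fails for all current rows; recursion stops.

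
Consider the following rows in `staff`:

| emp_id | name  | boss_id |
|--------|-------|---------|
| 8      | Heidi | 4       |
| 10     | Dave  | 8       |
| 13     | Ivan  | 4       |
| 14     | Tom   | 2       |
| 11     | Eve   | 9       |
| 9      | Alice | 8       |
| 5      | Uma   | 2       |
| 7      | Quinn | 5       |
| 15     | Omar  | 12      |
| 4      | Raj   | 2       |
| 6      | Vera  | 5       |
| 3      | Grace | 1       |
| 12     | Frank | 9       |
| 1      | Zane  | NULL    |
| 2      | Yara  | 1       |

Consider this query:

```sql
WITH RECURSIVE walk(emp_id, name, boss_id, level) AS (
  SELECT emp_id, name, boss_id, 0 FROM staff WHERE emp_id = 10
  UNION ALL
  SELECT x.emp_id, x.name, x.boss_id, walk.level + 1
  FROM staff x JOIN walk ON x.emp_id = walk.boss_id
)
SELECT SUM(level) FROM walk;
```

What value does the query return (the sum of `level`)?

Base: emp_id=10 (Dave), boss_id=8, level 0.
Iteration 1: join on emp_id=8 -> Heidi (id 8, boss_id=4, level 1).
Iteration 2: join on emp_id=4 -> Raj (id 4, boss_id=2, level 2).
Iteration 3: join on emp_id=2 -> Yara (id 2, boss_id=1, level 3).
Iteration 4: join on emp_id=1 -> Zane (id 1, boss_id=NULL, level 4).
Iteration 5: boss_id is NULL; no match; recursion stops.
SUM(level) = 0 + 1 + 2 + 3 + 4 = 10.

10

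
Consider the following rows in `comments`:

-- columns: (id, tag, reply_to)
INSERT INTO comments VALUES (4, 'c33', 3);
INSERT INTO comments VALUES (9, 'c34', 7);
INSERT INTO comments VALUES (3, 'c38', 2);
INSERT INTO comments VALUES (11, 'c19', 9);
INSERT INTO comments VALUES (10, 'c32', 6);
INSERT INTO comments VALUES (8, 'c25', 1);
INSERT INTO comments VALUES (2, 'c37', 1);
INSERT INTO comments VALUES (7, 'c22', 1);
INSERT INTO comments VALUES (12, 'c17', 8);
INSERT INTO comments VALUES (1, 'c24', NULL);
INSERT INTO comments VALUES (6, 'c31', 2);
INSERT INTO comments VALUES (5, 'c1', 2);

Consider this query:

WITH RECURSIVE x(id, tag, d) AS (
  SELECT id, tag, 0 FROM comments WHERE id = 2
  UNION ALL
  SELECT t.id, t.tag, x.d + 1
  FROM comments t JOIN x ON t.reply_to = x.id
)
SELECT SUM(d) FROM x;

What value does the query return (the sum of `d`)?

7

Base: id=2 (c37) at d 0.
Iteration 1: rows with reply_to in {2} -> c38 (id 3, d 1), c1 (id 5, d 1), c31 (id 6, d 1).
Iteration 2: rows with reply_to in {3,5,6} -> c33 (id 4, d 2), c32 (id 10, d 2).
Iteration 3: no rows with reply_to in {4,10}; recursion stops.
SUM(d) = 0 + 1 + 1 + 1 + 2 + 2 = 7.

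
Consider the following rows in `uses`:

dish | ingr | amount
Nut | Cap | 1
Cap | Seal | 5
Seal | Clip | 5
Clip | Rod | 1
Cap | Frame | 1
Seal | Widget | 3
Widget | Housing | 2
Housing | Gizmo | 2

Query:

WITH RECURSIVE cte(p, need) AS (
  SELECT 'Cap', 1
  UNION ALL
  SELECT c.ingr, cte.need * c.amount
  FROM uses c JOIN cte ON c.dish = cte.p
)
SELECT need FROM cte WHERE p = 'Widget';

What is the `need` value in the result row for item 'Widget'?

Base: (Cap, need=1).
Iteration 1: components of {Cap} -> Frame = 1*1 = 1, Seal = 1*5 = 5.
Iteration 2: components of {Frame,Seal} -> Clip = 5*5 = 25, Widget = 5*3 = 15.
Iteration 3: components of {Clip,Widget} -> Housing = 15*2 = 30, Rod = 25*1 = 25.
Iteration 4: components of {Housing,Rod} -> Gizmo = 30*2 = 60.
Iteration 5: no further components; recursion stops.

15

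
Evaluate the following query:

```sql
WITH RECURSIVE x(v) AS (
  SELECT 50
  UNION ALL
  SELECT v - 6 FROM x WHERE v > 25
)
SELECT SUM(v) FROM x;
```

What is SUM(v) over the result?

210

Base: v=50.
Iteration 1: 50 > 25 holds -> v = 50 - 6 = 44.
Iteration 2: 44 > 25 holds -> v = 44 - 6 = 38.
Iteration 3: 38 > 25 holds -> v = 38 - 6 = 32.
Iteration 4: 32 > 25 holds -> v = 32 - 6 = 26.
Iteration 5: 26 > 25 holds -> v = 26 - 6 = 20.
Iteration 6: 20 > 25 fails; recursion stops.
SUM(v) = 50 + 44 + 38 + 32 + 26 + 20 = 210.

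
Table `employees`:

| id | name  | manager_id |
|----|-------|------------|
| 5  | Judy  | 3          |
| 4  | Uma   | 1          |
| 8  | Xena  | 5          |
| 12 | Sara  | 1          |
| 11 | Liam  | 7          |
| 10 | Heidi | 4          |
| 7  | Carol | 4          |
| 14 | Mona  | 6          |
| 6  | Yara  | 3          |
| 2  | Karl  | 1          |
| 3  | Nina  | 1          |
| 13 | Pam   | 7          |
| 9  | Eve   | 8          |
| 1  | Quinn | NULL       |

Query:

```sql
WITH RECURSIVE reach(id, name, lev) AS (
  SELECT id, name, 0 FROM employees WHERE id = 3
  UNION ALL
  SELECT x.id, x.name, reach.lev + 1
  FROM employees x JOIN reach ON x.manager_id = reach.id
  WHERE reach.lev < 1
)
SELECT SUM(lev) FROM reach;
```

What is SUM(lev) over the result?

Base: id=3 (Nina) at lev 0.
Iteration 1: rows with manager_id in {3} -> Judy (id 5, lev 1), Yara (id 6, lev 1).
Iteration 2: lev < 1 fails for all current rows; recursion stops.
SUM(lev) = 0 + 1 + 1 = 2.

2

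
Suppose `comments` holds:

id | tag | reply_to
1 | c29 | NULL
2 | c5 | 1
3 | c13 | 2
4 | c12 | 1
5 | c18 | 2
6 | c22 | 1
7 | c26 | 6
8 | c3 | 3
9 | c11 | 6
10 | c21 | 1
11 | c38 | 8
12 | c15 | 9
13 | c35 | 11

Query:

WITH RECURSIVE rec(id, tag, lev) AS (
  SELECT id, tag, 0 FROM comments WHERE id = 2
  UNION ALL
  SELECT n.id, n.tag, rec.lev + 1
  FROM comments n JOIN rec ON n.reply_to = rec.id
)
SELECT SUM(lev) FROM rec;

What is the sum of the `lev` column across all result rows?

Base: id=2 (c5) at lev 0.
Iteration 1: rows with reply_to in {2} -> c13 (id 3, lev 1), c18 (id 5, lev 1).
Iteration 2: rows with reply_to in {3,5} -> c3 (id 8, lev 2).
Iteration 3: rows with reply_to in {8} -> c38 (id 11, lev 3).
Iteration 4: rows with reply_to in {11} -> c35 (id 13, lev 4).
Iteration 5: no rows with reply_to in {13}; recursion stops.
SUM(lev) = 0 + 1 + 1 + 2 + 3 + 4 = 11.

11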